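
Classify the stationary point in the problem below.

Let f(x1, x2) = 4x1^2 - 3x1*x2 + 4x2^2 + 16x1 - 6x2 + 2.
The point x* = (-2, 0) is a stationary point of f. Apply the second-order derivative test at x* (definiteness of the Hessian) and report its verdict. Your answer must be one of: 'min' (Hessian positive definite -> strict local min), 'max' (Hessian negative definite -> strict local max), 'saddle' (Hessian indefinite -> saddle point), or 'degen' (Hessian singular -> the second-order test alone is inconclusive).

Compute the Hessian H = grad^2 f:
  H = [[8, -3], [-3, 8]]
Verify stationarity: grad f(x*) = H x* + g = (0, 0).
Eigenvalues of H: 5, 11.
Both eigenvalues > 0, so H is positive definite -> x* is a strict local min.

min


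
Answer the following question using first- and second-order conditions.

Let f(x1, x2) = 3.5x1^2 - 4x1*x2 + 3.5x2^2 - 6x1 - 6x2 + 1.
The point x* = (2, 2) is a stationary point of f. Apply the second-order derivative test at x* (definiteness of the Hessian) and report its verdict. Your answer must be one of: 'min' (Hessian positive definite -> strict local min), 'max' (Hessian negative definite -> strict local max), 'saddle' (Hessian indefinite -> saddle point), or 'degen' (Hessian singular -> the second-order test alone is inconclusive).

Compute the Hessian H = grad^2 f:
  H = [[7, -4], [-4, 7]]
Verify stationarity: grad f(x*) = H x* + g = (0, 0).
Eigenvalues of H: 3, 11.
Both eigenvalues > 0, so H is positive definite -> x* is a strict local min.

min


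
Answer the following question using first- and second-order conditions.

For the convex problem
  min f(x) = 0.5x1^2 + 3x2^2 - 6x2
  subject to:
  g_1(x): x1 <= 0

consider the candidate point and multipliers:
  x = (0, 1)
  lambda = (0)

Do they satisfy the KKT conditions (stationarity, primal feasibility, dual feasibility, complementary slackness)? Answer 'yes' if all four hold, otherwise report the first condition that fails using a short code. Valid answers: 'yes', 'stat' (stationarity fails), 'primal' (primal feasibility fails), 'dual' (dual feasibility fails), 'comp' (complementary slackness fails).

Gradient of f: grad f(x) = Q x + c = (0, 0)
Constraint values g_i(x) = a_i^T x - b_i:
  g_1((0, 1)) = 0
Stationarity residual: grad f(x) + sum_i lambda_i a_i = (0, 0)
  -> stationarity OK
Primal feasibility (all g_i <= 0): OK
Dual feasibility (all lambda_i >= 0): OK
Complementary slackness (lambda_i * g_i(x) = 0 for all i): OK

Verdict: yes, KKT holds.

yes


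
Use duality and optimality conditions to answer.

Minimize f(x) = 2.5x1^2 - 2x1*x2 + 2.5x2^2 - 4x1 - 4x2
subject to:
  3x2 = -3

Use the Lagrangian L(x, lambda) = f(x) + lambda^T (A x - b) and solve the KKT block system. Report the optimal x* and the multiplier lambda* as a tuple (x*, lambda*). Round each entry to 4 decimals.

Form the Lagrangian:
  L(x, lambda) = (1/2) x^T Q x + c^T x + lambda^T (A x - b)
Stationarity (grad_x L = 0): Q x + c + A^T lambda = 0.
Primal feasibility: A x = b.

This gives the KKT block system:
  [ Q   A^T ] [ x     ]   [-c ]
  [ A    0  ] [ lambda ] = [ b ]

Solving the linear system:
  x*      = (0.4, -1)
  lambda* = (3.2667)
  f(x*)   = 6.1

x* = (0.4, -1), lambda* = (3.2667)


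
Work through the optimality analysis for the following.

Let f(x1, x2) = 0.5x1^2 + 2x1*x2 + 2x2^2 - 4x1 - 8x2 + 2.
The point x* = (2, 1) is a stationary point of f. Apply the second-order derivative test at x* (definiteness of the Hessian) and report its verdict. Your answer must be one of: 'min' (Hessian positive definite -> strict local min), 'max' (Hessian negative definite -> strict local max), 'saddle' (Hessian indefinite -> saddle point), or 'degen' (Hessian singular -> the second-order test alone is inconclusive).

Compute the Hessian H = grad^2 f:
  H = [[1, 2], [2, 4]]
Verify stationarity: grad f(x*) = H x* + g = (0, 0).
Eigenvalues of H: 0, 5.
H has a zero eigenvalue (singular; positive semidefinite but not definite), so H is neither positive definite, negative definite, nor indefinite. The second-order test alone is inconclusive -> degen.
(Indeed, f is constant along the null direction of H through x*, so x* is not a strict local extremum.)

degen


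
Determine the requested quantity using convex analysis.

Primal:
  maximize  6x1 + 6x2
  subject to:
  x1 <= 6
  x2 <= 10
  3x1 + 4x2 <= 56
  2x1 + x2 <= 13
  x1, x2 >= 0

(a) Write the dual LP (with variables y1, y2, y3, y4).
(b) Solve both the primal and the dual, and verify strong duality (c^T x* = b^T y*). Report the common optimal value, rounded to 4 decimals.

The standard primal-dual pair for 'max c^T x s.t. A x <= b, x >= 0' is:
  Dual:  min b^T y  s.t.  A^T y >= c,  y >= 0.

So the dual LP is:
  minimize  6y1 + 10y2 + 56y3 + 13y4
  subject to:
    y1 + 3y3 + 2y4 >= 6
    y2 + 4y3 + y4 >= 6
    y1, y2, y3, y4 >= 0

Solving the primal: x* = (1.5, 10).
  primal value c^T x* = 69.
Solving the dual: y* = (0, 3, 0, 3).
  dual value b^T y* = 69.
Strong duality: c^T x* = b^T y*. Confirmed.

69


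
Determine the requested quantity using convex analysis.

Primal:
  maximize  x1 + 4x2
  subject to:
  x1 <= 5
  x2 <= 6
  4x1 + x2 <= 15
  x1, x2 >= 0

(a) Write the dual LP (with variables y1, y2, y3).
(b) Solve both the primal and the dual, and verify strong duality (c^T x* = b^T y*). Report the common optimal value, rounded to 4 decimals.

The standard primal-dual pair for 'max c^T x s.t. A x <= b, x >= 0' is:
  Dual:  min b^T y  s.t.  A^T y >= c,  y >= 0.

So the dual LP is:
  minimize  5y1 + 6y2 + 15y3
  subject to:
    y1 + 4y3 >= 1
    y2 + y3 >= 4
    y1, y2, y3 >= 0

Solving the primal: x* = (2.25, 6).
  primal value c^T x* = 26.25.
Solving the dual: y* = (0, 3.75, 0.25).
  dual value b^T y* = 26.25.
Strong duality: c^T x* = b^T y*. Confirmed.

26.25


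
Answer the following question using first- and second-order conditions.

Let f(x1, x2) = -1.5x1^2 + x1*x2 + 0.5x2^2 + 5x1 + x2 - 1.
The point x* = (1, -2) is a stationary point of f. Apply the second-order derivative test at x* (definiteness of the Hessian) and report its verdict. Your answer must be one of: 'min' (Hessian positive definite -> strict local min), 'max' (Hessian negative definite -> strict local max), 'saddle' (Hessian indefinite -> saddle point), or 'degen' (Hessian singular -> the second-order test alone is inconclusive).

Compute the Hessian H = grad^2 f:
  H = [[-3, 1], [1, 1]]
Verify stationarity: grad f(x*) = H x* + g = (0, 0).
Eigenvalues of H: -3.2361, 1.2361.
Eigenvalues have mixed signs, so H is indefinite -> x* is a saddle point.

saddle


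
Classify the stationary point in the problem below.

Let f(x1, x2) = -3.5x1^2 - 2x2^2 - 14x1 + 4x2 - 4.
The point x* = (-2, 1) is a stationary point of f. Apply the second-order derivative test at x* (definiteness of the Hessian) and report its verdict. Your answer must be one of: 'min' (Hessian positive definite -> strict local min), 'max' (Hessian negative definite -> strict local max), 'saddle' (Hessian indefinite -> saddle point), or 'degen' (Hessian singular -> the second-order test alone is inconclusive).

Compute the Hessian H = grad^2 f:
  H = [[-7, 0], [0, -4]]
Verify stationarity: grad f(x*) = H x* + g = (0, 0).
Eigenvalues of H: -7, -4.
Both eigenvalues < 0, so H is negative definite -> x* is a strict local max.

max


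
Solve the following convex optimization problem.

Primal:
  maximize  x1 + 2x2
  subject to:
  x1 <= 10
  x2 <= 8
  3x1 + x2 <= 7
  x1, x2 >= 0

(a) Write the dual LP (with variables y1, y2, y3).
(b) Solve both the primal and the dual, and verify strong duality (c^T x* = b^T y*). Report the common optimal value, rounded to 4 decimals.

The standard primal-dual pair for 'max c^T x s.t. A x <= b, x >= 0' is:
  Dual:  min b^T y  s.t.  A^T y >= c,  y >= 0.

So the dual LP is:
  minimize  10y1 + 8y2 + 7y3
  subject to:
    y1 + 3y3 >= 1
    y2 + y3 >= 2
    y1, y2, y3 >= 0

Solving the primal: x* = (0, 7).
  primal value c^T x* = 14.
Solving the dual: y* = (0, 0, 2).
  dual value b^T y* = 14.
Strong duality: c^T x* = b^T y*. Confirmed.

14


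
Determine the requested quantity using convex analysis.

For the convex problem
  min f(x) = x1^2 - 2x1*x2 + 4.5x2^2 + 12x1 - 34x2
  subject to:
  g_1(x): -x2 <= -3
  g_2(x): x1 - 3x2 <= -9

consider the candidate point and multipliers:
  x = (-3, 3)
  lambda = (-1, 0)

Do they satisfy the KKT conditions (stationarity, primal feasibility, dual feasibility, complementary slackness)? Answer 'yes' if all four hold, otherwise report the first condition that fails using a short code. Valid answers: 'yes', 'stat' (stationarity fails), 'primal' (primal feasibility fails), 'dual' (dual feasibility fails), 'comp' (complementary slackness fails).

Gradient of f: grad f(x) = Q x + c = (0, -1)
Constraint values g_i(x) = a_i^T x - b_i:
  g_1((-3, 3)) = 0
  g_2((-3, 3)) = -3
Stationarity residual: grad f(x) + sum_i lambda_i a_i = (0, 0)
  -> stationarity OK
Primal feasibility (all g_i <= 0): OK
Dual feasibility (all lambda_i >= 0): FAILS
Complementary slackness (lambda_i * g_i(x) = 0 for all i): OK

Verdict: the first failing condition is dual_feasibility -> dual.

dual


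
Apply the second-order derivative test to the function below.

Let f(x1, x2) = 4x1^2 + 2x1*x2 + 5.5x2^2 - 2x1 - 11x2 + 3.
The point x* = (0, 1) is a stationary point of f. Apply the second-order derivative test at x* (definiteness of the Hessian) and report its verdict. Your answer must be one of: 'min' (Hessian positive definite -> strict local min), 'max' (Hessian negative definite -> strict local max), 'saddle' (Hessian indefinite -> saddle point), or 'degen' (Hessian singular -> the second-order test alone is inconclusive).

Compute the Hessian H = grad^2 f:
  H = [[8, 2], [2, 11]]
Verify stationarity: grad f(x*) = H x* + g = (0, 0).
Eigenvalues of H: 7, 12.
Both eigenvalues > 0, so H is positive definite -> x* is a strict local min.

min


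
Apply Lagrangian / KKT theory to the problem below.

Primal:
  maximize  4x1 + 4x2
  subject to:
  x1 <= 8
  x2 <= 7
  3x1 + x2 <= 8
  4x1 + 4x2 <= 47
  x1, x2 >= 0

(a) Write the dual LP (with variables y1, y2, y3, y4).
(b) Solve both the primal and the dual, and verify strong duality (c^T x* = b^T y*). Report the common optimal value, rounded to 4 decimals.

The standard primal-dual pair for 'max c^T x s.t. A x <= b, x >= 0' is:
  Dual:  min b^T y  s.t.  A^T y >= c,  y >= 0.

So the dual LP is:
  minimize  8y1 + 7y2 + 8y3 + 47y4
  subject to:
    y1 + 3y3 + 4y4 >= 4
    y2 + y3 + 4y4 >= 4
    y1, y2, y3, y4 >= 0

Solving the primal: x* = (0.3333, 7).
  primal value c^T x* = 29.3333.
Solving the dual: y* = (0, 2.6667, 1.3333, 0).
  dual value b^T y* = 29.3333.
Strong duality: c^T x* = b^T y*. Confirmed.

29.3333


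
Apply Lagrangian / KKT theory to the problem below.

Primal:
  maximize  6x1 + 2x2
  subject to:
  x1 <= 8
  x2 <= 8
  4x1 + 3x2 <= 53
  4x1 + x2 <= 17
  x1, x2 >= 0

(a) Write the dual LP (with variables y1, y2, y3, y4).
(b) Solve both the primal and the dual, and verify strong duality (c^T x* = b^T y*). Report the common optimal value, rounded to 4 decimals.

The standard primal-dual pair for 'max c^T x s.t. A x <= b, x >= 0' is:
  Dual:  min b^T y  s.t.  A^T y >= c,  y >= 0.

So the dual LP is:
  minimize  8y1 + 8y2 + 53y3 + 17y4
  subject to:
    y1 + 4y3 + 4y4 >= 6
    y2 + 3y3 + y4 >= 2
    y1, y2, y3, y4 >= 0

Solving the primal: x* = (2.25, 8).
  primal value c^T x* = 29.5.
Solving the dual: y* = (0, 0.5, 0, 1.5).
  dual value b^T y* = 29.5.
Strong duality: c^T x* = b^T y*. Confirmed.

29.5


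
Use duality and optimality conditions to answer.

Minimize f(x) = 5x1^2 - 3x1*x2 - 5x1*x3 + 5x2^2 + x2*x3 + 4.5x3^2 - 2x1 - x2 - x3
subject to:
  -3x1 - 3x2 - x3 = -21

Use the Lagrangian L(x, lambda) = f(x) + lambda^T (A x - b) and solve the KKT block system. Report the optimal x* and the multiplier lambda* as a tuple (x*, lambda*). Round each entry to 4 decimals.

Form the Lagrangian:
  L(x, lambda) = (1/2) x^T Q x + c^T x + lambda^T (A x - b)
Stationarity (grad_x L = 0): Q x + c + A^T lambda = 0.
Primal feasibility: A x = b.

This gives the KKT block system:
  [ Q   A^T ] [ x     ]   [-c ]
  [ A    0  ] [ lambda ] = [ b ]

Solving the linear system:
  x*      = (3.6957, 2.487, 2.4522)
  lambda* = (5.0783)
  f(x*)   = 47.1565

x* = (3.6957, 2.487, 2.4522), lambda* = (5.0783)


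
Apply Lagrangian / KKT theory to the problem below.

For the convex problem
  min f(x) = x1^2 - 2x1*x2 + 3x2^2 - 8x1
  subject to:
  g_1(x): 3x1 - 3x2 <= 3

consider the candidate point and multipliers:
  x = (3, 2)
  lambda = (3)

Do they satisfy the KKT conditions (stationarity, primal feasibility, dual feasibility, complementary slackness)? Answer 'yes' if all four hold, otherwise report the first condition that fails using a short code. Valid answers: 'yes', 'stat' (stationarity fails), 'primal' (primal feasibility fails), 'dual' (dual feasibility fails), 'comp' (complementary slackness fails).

Gradient of f: grad f(x) = Q x + c = (-6, 6)
Constraint values g_i(x) = a_i^T x - b_i:
  g_1((3, 2)) = 0
Stationarity residual: grad f(x) + sum_i lambda_i a_i = (3, -3)
  -> stationarity FAILS
Primal feasibility (all g_i <= 0): OK
Dual feasibility (all lambda_i >= 0): OK
Complementary slackness (lambda_i * g_i(x) = 0 for all i): OK

Verdict: the first failing condition is stationarity -> stat.

stat


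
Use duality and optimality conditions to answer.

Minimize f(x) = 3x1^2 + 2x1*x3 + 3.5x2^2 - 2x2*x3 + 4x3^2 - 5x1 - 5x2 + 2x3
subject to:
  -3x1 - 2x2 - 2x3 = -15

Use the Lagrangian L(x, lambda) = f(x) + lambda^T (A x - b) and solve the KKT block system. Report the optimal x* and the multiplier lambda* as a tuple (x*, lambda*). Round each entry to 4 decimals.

Form the Lagrangian:
  L(x, lambda) = (1/2) x^T Q x + c^T x + lambda^T (A x - b)
Stationarity (grad_x L = 0): Q x + c + A^T lambda = 0.
Primal feasibility: A x = b.

This gives the KKT block system:
  [ Q   A^T ] [ x     ]   [-c ]
  [ A    0  ] [ lambda ] = [ b ]

Solving the linear system:
  x*      = (2.9538, 2.2948, 0.7746)
  lambda* = (4.7572)
  f(x*)   = 23.3324

x* = (2.9538, 2.2948, 0.7746), lambda* = (4.7572)


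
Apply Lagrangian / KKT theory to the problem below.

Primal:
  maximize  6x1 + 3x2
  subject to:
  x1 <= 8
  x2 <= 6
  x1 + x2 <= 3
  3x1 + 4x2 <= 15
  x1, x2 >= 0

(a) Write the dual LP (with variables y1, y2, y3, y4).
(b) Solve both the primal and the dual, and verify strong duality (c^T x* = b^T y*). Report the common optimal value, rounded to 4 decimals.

The standard primal-dual pair for 'max c^T x s.t. A x <= b, x >= 0' is:
  Dual:  min b^T y  s.t.  A^T y >= c,  y >= 0.

So the dual LP is:
  minimize  8y1 + 6y2 + 3y3 + 15y4
  subject to:
    y1 + y3 + 3y4 >= 6
    y2 + y3 + 4y4 >= 3
    y1, y2, y3, y4 >= 0

Solving the primal: x* = (3, 0).
  primal value c^T x* = 18.
Solving the dual: y* = (0, 0, 6, 0).
  dual value b^T y* = 18.
Strong duality: c^T x* = b^T y*. Confirmed.

18


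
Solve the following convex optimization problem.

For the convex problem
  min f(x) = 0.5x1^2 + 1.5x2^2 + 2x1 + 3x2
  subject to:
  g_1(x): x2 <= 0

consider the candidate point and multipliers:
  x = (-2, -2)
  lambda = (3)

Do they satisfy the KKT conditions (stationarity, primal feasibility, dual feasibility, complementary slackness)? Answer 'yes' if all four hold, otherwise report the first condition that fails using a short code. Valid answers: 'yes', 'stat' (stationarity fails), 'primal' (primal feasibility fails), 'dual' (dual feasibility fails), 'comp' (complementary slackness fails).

Gradient of f: grad f(x) = Q x + c = (0, -3)
Constraint values g_i(x) = a_i^T x - b_i:
  g_1((-2, -2)) = -2
Stationarity residual: grad f(x) + sum_i lambda_i a_i = (0, 0)
  -> stationarity OK
Primal feasibility (all g_i <= 0): OK
Dual feasibility (all lambda_i >= 0): OK
Complementary slackness (lambda_i * g_i(x) = 0 for all i): FAILS

Verdict: the first failing condition is complementary_slackness -> comp.

comp


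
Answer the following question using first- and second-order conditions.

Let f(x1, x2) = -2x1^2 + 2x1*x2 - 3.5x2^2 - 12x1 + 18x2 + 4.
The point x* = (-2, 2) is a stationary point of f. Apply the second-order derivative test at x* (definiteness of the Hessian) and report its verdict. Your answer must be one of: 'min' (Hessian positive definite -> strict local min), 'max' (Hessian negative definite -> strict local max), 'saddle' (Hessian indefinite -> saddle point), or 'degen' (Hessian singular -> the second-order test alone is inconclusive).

Compute the Hessian H = grad^2 f:
  H = [[-4, 2], [2, -7]]
Verify stationarity: grad f(x*) = H x* + g = (0, 0).
Eigenvalues of H: -8, -3.
Both eigenvalues < 0, so H is negative definite -> x* is a strict local max.

max


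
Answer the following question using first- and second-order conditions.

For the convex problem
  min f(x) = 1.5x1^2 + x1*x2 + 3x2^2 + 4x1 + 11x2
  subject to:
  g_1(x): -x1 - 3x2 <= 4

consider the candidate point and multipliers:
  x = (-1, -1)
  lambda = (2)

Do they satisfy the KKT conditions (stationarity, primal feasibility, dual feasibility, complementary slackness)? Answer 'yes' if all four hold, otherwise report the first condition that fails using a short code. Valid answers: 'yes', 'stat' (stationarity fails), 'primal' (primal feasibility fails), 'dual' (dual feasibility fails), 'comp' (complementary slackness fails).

Gradient of f: grad f(x) = Q x + c = (0, 4)
Constraint values g_i(x) = a_i^T x - b_i:
  g_1((-1, -1)) = 0
Stationarity residual: grad f(x) + sum_i lambda_i a_i = (-2, -2)
  -> stationarity FAILS
Primal feasibility (all g_i <= 0): OK
Dual feasibility (all lambda_i >= 0): OK
Complementary slackness (lambda_i * g_i(x) = 0 for all i): OK

Verdict: the first failing condition is stationarity -> stat.

stat


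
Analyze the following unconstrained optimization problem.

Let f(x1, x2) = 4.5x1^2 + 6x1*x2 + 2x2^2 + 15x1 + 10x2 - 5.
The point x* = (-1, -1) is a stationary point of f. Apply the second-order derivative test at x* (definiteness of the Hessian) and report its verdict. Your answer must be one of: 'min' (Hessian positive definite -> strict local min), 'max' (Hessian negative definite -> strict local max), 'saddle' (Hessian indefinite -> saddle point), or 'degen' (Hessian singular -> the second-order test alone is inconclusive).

Compute the Hessian H = grad^2 f:
  H = [[9, 6], [6, 4]]
Verify stationarity: grad f(x*) = H x* + g = (0, 0).
Eigenvalues of H: 0, 13.
H has a zero eigenvalue (singular; positive semidefinite but not definite), so H is neither positive definite, negative definite, nor indefinite. The second-order test alone is inconclusive -> degen.
(Indeed, f is constant along the null direction of H through x*, so x* is not a strict local extremum.)

degen


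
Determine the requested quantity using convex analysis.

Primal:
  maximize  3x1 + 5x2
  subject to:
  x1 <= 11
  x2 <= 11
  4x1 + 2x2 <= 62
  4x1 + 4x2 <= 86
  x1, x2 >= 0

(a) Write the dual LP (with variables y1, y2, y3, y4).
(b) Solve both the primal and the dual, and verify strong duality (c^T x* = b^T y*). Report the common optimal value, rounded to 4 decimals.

The standard primal-dual pair for 'max c^T x s.t. A x <= b, x >= 0' is:
  Dual:  min b^T y  s.t.  A^T y >= c,  y >= 0.

So the dual LP is:
  minimize  11y1 + 11y2 + 62y3 + 86y4
  subject to:
    y1 + 4y3 + 4y4 >= 3
    y2 + 2y3 + 4y4 >= 5
    y1, y2, y3, y4 >= 0

Solving the primal: x* = (10, 11).
  primal value c^T x* = 85.
Solving the dual: y* = (0, 3.5, 0.75, 0).
  dual value b^T y* = 85.
Strong duality: c^T x* = b^T y*. Confirmed.

85


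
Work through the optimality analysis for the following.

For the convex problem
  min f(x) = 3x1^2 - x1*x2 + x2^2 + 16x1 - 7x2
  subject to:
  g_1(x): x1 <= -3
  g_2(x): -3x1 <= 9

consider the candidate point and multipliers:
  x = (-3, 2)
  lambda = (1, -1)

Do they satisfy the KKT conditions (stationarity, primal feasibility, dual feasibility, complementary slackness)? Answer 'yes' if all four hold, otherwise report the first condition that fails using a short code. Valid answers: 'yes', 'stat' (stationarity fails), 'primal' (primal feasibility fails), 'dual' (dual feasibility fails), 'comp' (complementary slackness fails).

Gradient of f: grad f(x) = Q x + c = (-4, 0)
Constraint values g_i(x) = a_i^T x - b_i:
  g_1((-3, 2)) = 0
  g_2((-3, 2)) = 0
Stationarity residual: grad f(x) + sum_i lambda_i a_i = (0, 0)
  -> stationarity OK
Primal feasibility (all g_i <= 0): OK
Dual feasibility (all lambda_i >= 0): FAILS
Complementary slackness (lambda_i * g_i(x) = 0 for all i): OK

Verdict: the first failing condition is dual_feasibility -> dual.

dual


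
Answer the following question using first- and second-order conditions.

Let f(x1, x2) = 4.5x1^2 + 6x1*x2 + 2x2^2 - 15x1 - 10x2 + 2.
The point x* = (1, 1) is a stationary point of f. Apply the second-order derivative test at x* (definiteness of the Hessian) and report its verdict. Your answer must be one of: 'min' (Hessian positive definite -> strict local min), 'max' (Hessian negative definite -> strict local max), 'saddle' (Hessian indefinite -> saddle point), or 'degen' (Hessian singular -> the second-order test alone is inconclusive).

Compute the Hessian H = grad^2 f:
  H = [[9, 6], [6, 4]]
Verify stationarity: grad f(x*) = H x* + g = (0, 0).
Eigenvalues of H: 0, 13.
H has a zero eigenvalue (singular; positive semidefinite but not definite), so H is neither positive definite, negative definite, nor indefinite. The second-order test alone is inconclusive -> degen.
(Indeed, f is constant along the null direction of H through x*, so x* is not a strict local extremum.)

degen


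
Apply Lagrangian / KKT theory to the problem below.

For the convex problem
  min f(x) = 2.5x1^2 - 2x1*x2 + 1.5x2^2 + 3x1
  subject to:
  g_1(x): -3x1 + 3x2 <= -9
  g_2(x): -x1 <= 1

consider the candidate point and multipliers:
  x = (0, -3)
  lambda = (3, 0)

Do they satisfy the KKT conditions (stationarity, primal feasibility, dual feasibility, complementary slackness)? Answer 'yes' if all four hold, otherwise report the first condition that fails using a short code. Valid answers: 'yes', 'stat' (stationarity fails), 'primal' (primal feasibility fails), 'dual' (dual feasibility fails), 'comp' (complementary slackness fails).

Gradient of f: grad f(x) = Q x + c = (9, -9)
Constraint values g_i(x) = a_i^T x - b_i:
  g_1((0, -3)) = 0
  g_2((0, -3)) = -1
Stationarity residual: grad f(x) + sum_i lambda_i a_i = (0, 0)
  -> stationarity OK
Primal feasibility (all g_i <= 0): OK
Dual feasibility (all lambda_i >= 0): OK
Complementary slackness (lambda_i * g_i(x) = 0 for all i): OK

Verdict: yes, KKT holds.

yes


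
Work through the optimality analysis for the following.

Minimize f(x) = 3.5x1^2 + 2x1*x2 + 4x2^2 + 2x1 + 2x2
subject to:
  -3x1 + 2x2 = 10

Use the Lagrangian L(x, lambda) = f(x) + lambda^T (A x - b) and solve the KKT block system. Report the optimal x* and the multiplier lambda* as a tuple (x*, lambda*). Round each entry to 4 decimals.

Form the Lagrangian:
  L(x, lambda) = (1/2) x^T Q x + c^T x + lambda^T (A x - b)
Stationarity (grad_x L = 0): Q x + c + A^T lambda = 0.
Primal feasibility: A x = b.

This gives the KKT block system:
  [ Q   A^T ] [ x     ]   [-c ]
  [ A    0  ] [ lambda ] = [ b ]

Solving the linear system:
  x*      = (-2.4194, 1.371)
  lambda* = (-4.0645)
  f(x*)   = 19.2742

x* = (-2.4194, 1.371), lambda* = (-4.0645)


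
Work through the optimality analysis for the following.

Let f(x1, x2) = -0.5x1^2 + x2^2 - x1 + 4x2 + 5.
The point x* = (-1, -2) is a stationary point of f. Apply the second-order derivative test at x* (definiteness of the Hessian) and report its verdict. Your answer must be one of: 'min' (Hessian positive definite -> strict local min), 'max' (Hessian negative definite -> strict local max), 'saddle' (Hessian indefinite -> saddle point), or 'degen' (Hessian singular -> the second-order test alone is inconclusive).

Compute the Hessian H = grad^2 f:
  H = [[-1, 0], [0, 2]]
Verify stationarity: grad f(x*) = H x* + g = (0, 0).
Eigenvalues of H: -1, 2.
Eigenvalues have mixed signs, so H is indefinite -> x* is a saddle point.

saddle


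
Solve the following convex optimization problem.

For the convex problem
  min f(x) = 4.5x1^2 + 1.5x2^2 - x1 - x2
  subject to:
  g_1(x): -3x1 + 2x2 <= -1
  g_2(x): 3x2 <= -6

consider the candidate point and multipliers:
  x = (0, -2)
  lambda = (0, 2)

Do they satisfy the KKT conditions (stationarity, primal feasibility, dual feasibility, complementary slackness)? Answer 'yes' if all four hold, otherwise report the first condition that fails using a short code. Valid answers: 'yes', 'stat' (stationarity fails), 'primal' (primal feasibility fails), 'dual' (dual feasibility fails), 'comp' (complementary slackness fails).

Gradient of f: grad f(x) = Q x + c = (-1, -7)
Constraint values g_i(x) = a_i^T x - b_i:
  g_1((0, -2)) = -3
  g_2((0, -2)) = 0
Stationarity residual: grad f(x) + sum_i lambda_i a_i = (-1, -1)
  -> stationarity FAILS
Primal feasibility (all g_i <= 0): OK
Dual feasibility (all lambda_i >= 0): OK
Complementary slackness (lambda_i * g_i(x) = 0 for all i): OK

Verdict: the first failing condition is stationarity -> stat.

stat


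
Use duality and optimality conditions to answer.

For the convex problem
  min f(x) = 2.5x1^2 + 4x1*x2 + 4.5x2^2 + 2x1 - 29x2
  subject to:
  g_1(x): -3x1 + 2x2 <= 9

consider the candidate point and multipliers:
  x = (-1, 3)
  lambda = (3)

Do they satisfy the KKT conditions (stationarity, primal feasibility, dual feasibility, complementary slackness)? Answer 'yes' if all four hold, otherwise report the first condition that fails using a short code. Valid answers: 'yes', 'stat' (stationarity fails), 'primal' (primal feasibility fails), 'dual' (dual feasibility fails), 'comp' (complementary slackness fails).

Gradient of f: grad f(x) = Q x + c = (9, -6)
Constraint values g_i(x) = a_i^T x - b_i:
  g_1((-1, 3)) = 0
Stationarity residual: grad f(x) + sum_i lambda_i a_i = (0, 0)
  -> stationarity OK
Primal feasibility (all g_i <= 0): OK
Dual feasibility (all lambda_i >= 0): OK
Complementary slackness (lambda_i * g_i(x) = 0 for all i): OK

Verdict: yes, KKT holds.

yes


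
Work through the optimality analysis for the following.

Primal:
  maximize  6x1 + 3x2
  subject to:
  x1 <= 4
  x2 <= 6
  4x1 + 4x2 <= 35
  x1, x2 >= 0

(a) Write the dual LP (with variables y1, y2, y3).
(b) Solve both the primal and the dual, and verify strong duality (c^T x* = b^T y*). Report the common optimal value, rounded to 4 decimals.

The standard primal-dual pair for 'max c^T x s.t. A x <= b, x >= 0' is:
  Dual:  min b^T y  s.t.  A^T y >= c,  y >= 0.

So the dual LP is:
  minimize  4y1 + 6y2 + 35y3
  subject to:
    y1 + 4y3 >= 6
    y2 + 4y3 >= 3
    y1, y2, y3 >= 0

Solving the primal: x* = (4, 4.75).
  primal value c^T x* = 38.25.
Solving the dual: y* = (3, 0, 0.75).
  dual value b^T y* = 38.25.
Strong duality: c^T x* = b^T y*. Confirmed.

38.25


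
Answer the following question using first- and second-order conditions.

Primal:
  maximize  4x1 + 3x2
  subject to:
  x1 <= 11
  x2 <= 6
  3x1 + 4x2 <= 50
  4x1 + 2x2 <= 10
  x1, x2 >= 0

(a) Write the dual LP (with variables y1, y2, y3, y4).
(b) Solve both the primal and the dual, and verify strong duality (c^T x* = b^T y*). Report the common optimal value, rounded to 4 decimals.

The standard primal-dual pair for 'max c^T x s.t. A x <= b, x >= 0' is:
  Dual:  min b^T y  s.t.  A^T y >= c,  y >= 0.

So the dual LP is:
  minimize  11y1 + 6y2 + 50y3 + 10y4
  subject to:
    y1 + 3y3 + 4y4 >= 4
    y2 + 4y3 + 2y4 >= 3
    y1, y2, y3, y4 >= 0

Solving the primal: x* = (0, 5).
  primal value c^T x* = 15.
Solving the dual: y* = (0, 0, 0, 1.5).
  dual value b^T y* = 15.
Strong duality: c^T x* = b^T y*. Confirmed.

15


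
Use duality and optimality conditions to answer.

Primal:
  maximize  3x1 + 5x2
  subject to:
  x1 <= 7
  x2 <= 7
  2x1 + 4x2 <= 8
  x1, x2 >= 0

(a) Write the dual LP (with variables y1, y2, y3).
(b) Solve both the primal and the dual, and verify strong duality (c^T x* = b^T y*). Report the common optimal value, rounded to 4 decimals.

The standard primal-dual pair for 'max c^T x s.t. A x <= b, x >= 0' is:
  Dual:  min b^T y  s.t.  A^T y >= c,  y >= 0.

So the dual LP is:
  minimize  7y1 + 7y2 + 8y3
  subject to:
    y1 + 2y3 >= 3
    y2 + 4y3 >= 5
    y1, y2, y3 >= 0

Solving the primal: x* = (4, 0).
  primal value c^T x* = 12.
Solving the dual: y* = (0, 0, 1.5).
  dual value b^T y* = 12.
Strong duality: c^T x* = b^T y*. Confirmed.

12


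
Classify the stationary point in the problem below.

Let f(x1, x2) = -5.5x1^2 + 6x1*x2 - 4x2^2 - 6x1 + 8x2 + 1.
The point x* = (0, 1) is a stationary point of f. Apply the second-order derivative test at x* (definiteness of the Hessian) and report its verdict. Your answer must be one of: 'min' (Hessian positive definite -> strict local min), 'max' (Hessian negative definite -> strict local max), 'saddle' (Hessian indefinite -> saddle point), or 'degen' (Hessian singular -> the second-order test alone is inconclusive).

Compute the Hessian H = grad^2 f:
  H = [[-11, 6], [6, -8]]
Verify stationarity: grad f(x*) = H x* + g = (0, 0).
Eigenvalues of H: -15.6847, -3.3153.
Both eigenvalues < 0, so H is negative definite -> x* is a strict local max.

max


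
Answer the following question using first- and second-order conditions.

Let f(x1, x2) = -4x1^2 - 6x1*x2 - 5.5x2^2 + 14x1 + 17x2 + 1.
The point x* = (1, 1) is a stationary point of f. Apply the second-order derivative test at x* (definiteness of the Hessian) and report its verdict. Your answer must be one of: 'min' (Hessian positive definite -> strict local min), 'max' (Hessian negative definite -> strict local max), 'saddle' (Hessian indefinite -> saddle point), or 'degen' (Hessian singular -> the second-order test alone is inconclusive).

Compute the Hessian H = grad^2 f:
  H = [[-8, -6], [-6, -11]]
Verify stationarity: grad f(x*) = H x* + g = (0, 0).
Eigenvalues of H: -15.6847, -3.3153.
Both eigenvalues < 0, so H is negative definite -> x* is a strict local max.

max


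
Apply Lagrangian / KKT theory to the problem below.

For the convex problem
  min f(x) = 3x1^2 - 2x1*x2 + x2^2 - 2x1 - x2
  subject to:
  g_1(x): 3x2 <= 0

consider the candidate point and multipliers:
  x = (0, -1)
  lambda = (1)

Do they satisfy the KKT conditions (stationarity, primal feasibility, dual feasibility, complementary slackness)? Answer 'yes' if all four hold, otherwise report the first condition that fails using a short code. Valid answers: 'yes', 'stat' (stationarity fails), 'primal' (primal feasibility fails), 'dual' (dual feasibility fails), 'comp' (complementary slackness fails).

Gradient of f: grad f(x) = Q x + c = (0, -3)
Constraint values g_i(x) = a_i^T x - b_i:
  g_1((0, -1)) = -3
Stationarity residual: grad f(x) + sum_i lambda_i a_i = (0, 0)
  -> stationarity OK
Primal feasibility (all g_i <= 0): OK
Dual feasibility (all lambda_i >= 0): OK
Complementary slackness (lambda_i * g_i(x) = 0 for all i): FAILS

Verdict: the first failing condition is complementary_slackness -> comp.

comp


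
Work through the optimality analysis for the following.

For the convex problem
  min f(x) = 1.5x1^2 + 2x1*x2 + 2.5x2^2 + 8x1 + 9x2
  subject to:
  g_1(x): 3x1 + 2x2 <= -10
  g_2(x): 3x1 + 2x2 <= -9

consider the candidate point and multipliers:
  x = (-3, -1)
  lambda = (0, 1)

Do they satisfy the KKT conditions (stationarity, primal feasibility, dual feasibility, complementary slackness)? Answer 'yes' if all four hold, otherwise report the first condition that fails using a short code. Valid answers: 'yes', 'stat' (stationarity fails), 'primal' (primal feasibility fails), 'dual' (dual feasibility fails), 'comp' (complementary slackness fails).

Gradient of f: grad f(x) = Q x + c = (-3, -2)
Constraint values g_i(x) = a_i^T x - b_i:
  g_1((-3, -1)) = -1
  g_2((-3, -1)) = -2
Stationarity residual: grad f(x) + sum_i lambda_i a_i = (0, 0)
  -> stationarity OK
Primal feasibility (all g_i <= 0): OK
Dual feasibility (all lambda_i >= 0): OK
Complementary slackness (lambda_i * g_i(x) = 0 for all i): FAILS

Verdict: the first failing condition is complementary_slackness -> comp.

comp


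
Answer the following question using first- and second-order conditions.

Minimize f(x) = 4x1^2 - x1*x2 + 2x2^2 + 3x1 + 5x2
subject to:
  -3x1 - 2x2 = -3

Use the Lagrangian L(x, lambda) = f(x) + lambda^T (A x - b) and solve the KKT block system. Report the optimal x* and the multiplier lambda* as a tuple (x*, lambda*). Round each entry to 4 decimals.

Form the Lagrangian:
  L(x, lambda) = (1/2) x^T Q x + c^T x + lambda^T (A x - b)
Stationarity (grad_x L = 0): Q x + c + A^T lambda = 0.
Primal feasibility: A x = b.

This gives the KKT block system:
  [ Q   A^T ] [ x     ]   [-c ]
  [ A    0  ] [ lambda ] = [ b ]

Solving the linear system:
  x*      = (0.75, 0.375)
  lambda* = (2.875)
  f(x*)   = 6.375

x* = (0.75, 0.375), lambda* = (2.875)


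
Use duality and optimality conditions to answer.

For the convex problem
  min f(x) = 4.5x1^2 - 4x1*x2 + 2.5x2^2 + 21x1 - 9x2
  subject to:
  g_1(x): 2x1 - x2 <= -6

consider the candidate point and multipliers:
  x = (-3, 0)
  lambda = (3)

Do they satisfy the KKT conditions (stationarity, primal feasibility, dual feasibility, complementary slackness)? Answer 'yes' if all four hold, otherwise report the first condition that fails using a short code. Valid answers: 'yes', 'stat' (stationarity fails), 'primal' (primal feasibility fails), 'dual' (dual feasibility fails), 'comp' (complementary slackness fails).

Gradient of f: grad f(x) = Q x + c = (-6, 3)
Constraint values g_i(x) = a_i^T x - b_i:
  g_1((-3, 0)) = 0
Stationarity residual: grad f(x) + sum_i lambda_i a_i = (0, 0)
  -> stationarity OK
Primal feasibility (all g_i <= 0): OK
Dual feasibility (all lambda_i >= 0): OK
Complementary slackness (lambda_i * g_i(x) = 0 for all i): OK

Verdict: yes, KKT holds.

yes


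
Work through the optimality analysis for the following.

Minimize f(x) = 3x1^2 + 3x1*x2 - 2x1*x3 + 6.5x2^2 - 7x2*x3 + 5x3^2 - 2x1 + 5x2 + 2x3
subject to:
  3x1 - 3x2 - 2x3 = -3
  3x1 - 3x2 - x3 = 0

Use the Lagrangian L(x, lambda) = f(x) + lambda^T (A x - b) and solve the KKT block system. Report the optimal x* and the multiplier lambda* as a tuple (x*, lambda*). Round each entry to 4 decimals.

Form the Lagrangian:
  L(x, lambda) = (1/2) x^T Q x + c^T x + lambda^T (A x - b)
Stationarity (grad_x L = 0): Q x + c + A^T lambda = 0.
Primal feasibility: A x = b.

This gives the KKT block system:
  [ Q   A^T ] [ x     ]   [-c ]
  [ A    0  ] [ lambda ] = [ b ]

Solving the linear system:
  x*      = (1.6, 0.6, 3)
  lambda* = (25.7333, -26.8667)
  f(x*)   = 41.5

x* = (1.6, 0.6, 3), lambda* = (25.7333, -26.8667)


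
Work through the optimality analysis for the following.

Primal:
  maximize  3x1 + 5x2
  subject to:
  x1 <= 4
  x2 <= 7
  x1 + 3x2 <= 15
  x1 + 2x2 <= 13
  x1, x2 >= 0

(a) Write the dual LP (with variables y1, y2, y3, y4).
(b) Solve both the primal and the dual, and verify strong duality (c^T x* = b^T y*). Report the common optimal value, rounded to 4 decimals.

The standard primal-dual pair for 'max c^T x s.t. A x <= b, x >= 0' is:
  Dual:  min b^T y  s.t.  A^T y >= c,  y >= 0.

So the dual LP is:
  minimize  4y1 + 7y2 + 15y3 + 13y4
  subject to:
    y1 + y3 + y4 >= 3
    y2 + 3y3 + 2y4 >= 5
    y1, y2, y3, y4 >= 0

Solving the primal: x* = (4, 3.6667).
  primal value c^T x* = 30.3333.
Solving the dual: y* = (1.3333, 0, 1.6667, 0).
  dual value b^T y* = 30.3333.
Strong duality: c^T x* = b^T y*. Confirmed.

30.3333


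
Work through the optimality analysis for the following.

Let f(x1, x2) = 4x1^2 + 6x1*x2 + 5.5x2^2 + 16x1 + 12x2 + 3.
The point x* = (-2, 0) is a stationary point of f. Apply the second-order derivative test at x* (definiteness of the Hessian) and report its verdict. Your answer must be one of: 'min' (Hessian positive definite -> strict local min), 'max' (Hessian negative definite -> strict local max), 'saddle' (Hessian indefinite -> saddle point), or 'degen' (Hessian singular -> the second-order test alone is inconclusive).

Compute the Hessian H = grad^2 f:
  H = [[8, 6], [6, 11]]
Verify stationarity: grad f(x*) = H x* + g = (0, 0).
Eigenvalues of H: 3.3153, 15.6847.
Both eigenvalues > 0, so H is positive definite -> x* is a strict local min.

min


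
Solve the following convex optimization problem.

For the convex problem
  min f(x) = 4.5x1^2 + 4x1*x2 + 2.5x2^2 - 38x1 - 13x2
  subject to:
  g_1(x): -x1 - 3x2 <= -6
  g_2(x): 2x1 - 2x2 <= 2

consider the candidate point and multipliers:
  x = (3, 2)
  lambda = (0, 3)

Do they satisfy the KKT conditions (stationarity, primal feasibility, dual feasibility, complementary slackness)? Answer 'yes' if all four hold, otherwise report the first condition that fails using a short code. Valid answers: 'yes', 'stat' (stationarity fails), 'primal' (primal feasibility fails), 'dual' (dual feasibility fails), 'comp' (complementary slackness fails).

Gradient of f: grad f(x) = Q x + c = (-3, 9)
Constraint values g_i(x) = a_i^T x - b_i:
  g_1((3, 2)) = -3
  g_2((3, 2)) = 0
Stationarity residual: grad f(x) + sum_i lambda_i a_i = (3, 3)
  -> stationarity FAILS
Primal feasibility (all g_i <= 0): OK
Dual feasibility (all lambda_i >= 0): OK
Complementary slackness (lambda_i * g_i(x) = 0 for all i): OK

Verdict: the first failing condition is stationarity -> stat.

stat


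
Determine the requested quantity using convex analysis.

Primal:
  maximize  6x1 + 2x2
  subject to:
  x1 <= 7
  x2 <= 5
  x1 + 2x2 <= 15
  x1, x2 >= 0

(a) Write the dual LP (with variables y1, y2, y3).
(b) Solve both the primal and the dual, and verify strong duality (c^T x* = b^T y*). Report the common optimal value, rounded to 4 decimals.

The standard primal-dual pair for 'max c^T x s.t. A x <= b, x >= 0' is:
  Dual:  min b^T y  s.t.  A^T y >= c,  y >= 0.

So the dual LP is:
  minimize  7y1 + 5y2 + 15y3
  subject to:
    y1 + y3 >= 6
    y2 + 2y3 >= 2
    y1, y2, y3 >= 0

Solving the primal: x* = (7, 4).
  primal value c^T x* = 50.
Solving the dual: y* = (5, 0, 1).
  dual value b^T y* = 50.
Strong duality: c^T x* = b^T y*. Confirmed.

50


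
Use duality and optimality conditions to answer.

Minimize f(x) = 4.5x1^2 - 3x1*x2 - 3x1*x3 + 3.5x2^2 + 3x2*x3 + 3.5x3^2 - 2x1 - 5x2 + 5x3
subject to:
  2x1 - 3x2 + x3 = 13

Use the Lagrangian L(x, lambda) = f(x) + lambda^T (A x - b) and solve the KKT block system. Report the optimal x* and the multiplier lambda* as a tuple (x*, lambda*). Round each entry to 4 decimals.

Form the Lagrangian:
  L(x, lambda) = (1/2) x^T Q x + c^T x + lambda^T (A x - b)
Stationarity (grad_x L = 0): Q x + c + A^T lambda = 0.
Primal feasibility: A x = b.

This gives the KKT block system:
  [ Q   A^T ] [ x     ]   [-c ]
  [ A    0  ] [ lambda ] = [ b ]

Solving the linear system:
  x*      = (1.6629, -2.5253, 2.0983)
  lambda* = (-7.1236)
  f(x*)   = 56.1994

x* = (1.6629, -2.5253, 2.0983), lambda* = (-7.1236)


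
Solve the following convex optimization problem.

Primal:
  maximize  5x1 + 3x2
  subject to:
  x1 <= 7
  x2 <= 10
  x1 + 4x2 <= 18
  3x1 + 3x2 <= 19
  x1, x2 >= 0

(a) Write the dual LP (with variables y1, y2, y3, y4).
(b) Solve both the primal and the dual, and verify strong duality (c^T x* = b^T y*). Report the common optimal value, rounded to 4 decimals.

The standard primal-dual pair for 'max c^T x s.t. A x <= b, x >= 0' is:
  Dual:  min b^T y  s.t.  A^T y >= c,  y >= 0.

So the dual LP is:
  minimize  7y1 + 10y2 + 18y3 + 19y4
  subject to:
    y1 + y3 + 3y4 >= 5
    y2 + 4y3 + 3y4 >= 3
    y1, y2, y3, y4 >= 0

Solving the primal: x* = (6.3333, 0).
  primal value c^T x* = 31.6667.
Solving the dual: y* = (0, 0, 0, 1.6667).
  dual value b^T y* = 31.6667.
Strong duality: c^T x* = b^T y*. Confirmed.

31.6667


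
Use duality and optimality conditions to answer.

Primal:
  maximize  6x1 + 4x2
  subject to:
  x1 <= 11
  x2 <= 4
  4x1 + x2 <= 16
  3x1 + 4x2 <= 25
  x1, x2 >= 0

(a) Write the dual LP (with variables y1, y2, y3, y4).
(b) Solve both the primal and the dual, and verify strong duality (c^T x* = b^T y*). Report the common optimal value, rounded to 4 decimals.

The standard primal-dual pair for 'max c^T x s.t. A x <= b, x >= 0' is:
  Dual:  min b^T y  s.t.  A^T y >= c,  y >= 0.

So the dual LP is:
  minimize  11y1 + 4y2 + 16y3 + 25y4
  subject to:
    y1 + 4y3 + 3y4 >= 6
    y2 + y3 + 4y4 >= 4
    y1, y2, y3, y4 >= 0

Solving the primal: x* = (3, 4).
  primal value c^T x* = 34.
Solving the dual: y* = (0, 2.5, 1.5, 0).
  dual value b^T y* = 34.
Strong duality: c^T x* = b^T y*. Confirmed.

34
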